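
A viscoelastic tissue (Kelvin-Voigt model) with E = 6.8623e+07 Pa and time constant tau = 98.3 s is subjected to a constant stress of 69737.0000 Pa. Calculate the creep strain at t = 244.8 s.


epsilon(t) = (sigma/E) * (1 - exp(-t/tau))
sigma/E = 69737.0000 / 6.8623e+07 = 0.0010
exp(-t/tau) = exp(-244.8 / 98.3) = 0.0829
epsilon = 0.0010 * (1 - 0.0829)
epsilon = 9.3201e-04


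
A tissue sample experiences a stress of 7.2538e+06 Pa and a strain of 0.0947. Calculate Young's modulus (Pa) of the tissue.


E = stress / strain
E = 7.2538e+06 / 0.0947
E = 7.6598e+07


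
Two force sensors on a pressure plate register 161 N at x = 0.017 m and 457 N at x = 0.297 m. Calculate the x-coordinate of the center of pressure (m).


COP_x = (F1*x1 + F2*x2) / (F1 + F2)
COP_x = (161*0.017 + 457*0.297) / (161 + 457)
Numerator = 138.4660
Denominator = 618
COP_x = 0.2241


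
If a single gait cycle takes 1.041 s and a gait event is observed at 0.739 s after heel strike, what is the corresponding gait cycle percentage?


pct = (event_time / cycle_time) * 100
pct = (0.739 / 1.041) * 100
ratio = 0.7099
pct = 70.9894


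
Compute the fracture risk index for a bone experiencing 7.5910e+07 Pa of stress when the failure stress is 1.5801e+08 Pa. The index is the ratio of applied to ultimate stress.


FRI = applied / ultimate
FRI = 7.5910e+07 / 1.5801e+08
FRI = 0.4804


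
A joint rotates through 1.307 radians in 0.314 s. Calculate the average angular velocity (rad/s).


omega = delta_theta / delta_t
omega = 1.307 / 0.314
omega = 4.1624


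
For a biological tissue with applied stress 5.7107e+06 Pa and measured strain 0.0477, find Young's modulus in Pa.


E = stress / strain
E = 5.7107e+06 / 0.0477
E = 1.1972e+08


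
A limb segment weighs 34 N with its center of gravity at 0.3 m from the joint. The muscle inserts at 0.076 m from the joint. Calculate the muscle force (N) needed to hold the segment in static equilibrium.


F_muscle = W * d_load / d_muscle
F_muscle = 34 * 0.3 / 0.076
Numerator = 10.2000
F_muscle = 134.2105


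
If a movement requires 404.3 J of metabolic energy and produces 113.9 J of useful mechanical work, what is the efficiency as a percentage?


eta = (W_mech / E_meta) * 100
eta = (113.9 / 404.3) * 100
ratio = 0.2817
eta = 28.1721


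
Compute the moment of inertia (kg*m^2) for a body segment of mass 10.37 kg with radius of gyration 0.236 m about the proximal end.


I = m * k^2
I = 10.37 * 0.236^2
k^2 = 0.0557
I = 0.5776


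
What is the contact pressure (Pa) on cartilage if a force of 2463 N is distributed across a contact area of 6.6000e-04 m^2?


P = F / A
P = 2463 / 6.6000e-04
P = 3.7318e+06


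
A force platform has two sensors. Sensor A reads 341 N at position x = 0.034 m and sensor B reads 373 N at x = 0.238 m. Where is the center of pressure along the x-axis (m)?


COP_x = (F1*x1 + F2*x2) / (F1 + F2)
COP_x = (341*0.034 + 373*0.238) / (341 + 373)
Numerator = 100.3680
Denominator = 714
COP_x = 0.1406


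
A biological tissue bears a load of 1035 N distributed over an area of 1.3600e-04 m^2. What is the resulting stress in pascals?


stress = F / A
stress = 1035 / 1.3600e-04
stress = 7.6103e+06


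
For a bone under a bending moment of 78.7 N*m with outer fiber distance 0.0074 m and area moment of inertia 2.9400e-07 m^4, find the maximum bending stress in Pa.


sigma = M * c / I
sigma = 78.7 * 0.0074 / 2.9400e-07
M * c = 0.5824
sigma = 1.9809e+06


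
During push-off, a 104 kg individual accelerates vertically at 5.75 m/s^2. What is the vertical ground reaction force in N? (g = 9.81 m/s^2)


GRF = m * (g + a)
GRF = 104 * (9.81 + 5.75)
GRF = 104 * 15.5600
GRF = 1618.2400


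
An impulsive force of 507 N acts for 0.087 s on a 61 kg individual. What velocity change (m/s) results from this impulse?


J = F * dt = 507 * 0.087 = 44.1090 N*s
delta_v = J / m
delta_v = 44.1090 / 61
delta_v = 0.7231


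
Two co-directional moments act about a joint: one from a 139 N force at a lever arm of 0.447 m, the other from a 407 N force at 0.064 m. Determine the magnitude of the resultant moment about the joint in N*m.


M = F1 * d1 + F2 * d2
M = 139 * 0.447 + 407 * 0.064
M = 62.1330 + 26.0480
M = 88.1810


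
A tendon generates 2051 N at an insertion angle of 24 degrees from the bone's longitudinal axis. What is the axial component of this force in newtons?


F_eff = F_tendon * cos(theta)
theta = 24 deg = 0.4189 rad
cos(theta) = 0.9135
F_eff = 2051 * 0.9135
F_eff = 1873.6817


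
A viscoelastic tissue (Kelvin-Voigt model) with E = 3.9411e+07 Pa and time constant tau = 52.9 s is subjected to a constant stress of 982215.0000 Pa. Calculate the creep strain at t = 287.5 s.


epsilon(t) = (sigma/E) * (1 - exp(-t/tau))
sigma/E = 982215.0000 / 3.9411e+07 = 0.0249
exp(-t/tau) = exp(-287.5 / 52.9) = 0.0044
epsilon = 0.0249 * (1 - 0.0044)
epsilon = 0.0248


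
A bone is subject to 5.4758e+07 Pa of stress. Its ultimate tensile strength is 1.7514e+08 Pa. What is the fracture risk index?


FRI = applied / ultimate
FRI = 5.4758e+07 / 1.7514e+08
FRI = 0.3127


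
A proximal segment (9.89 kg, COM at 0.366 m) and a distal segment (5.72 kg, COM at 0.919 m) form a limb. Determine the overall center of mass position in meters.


COM = (m1*x1 + m2*x2) / (m1 + m2)
COM = (9.89*0.366 + 5.72*0.919) / (9.89 + 5.72)
Numerator = 8.8764
Denominator = 15.6100
COM = 0.5686


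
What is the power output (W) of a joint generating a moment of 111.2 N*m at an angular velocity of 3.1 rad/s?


P = M * omega
P = 111.2 * 3.1
P = 344.7200


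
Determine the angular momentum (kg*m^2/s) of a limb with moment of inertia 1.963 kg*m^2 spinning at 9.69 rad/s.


L = I * omega
L = 1.963 * 9.69
L = 19.0215


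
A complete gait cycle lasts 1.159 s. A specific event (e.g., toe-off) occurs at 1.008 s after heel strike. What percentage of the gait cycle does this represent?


pct = (event_time / cycle_time) * 100
pct = (1.008 / 1.159) * 100
ratio = 0.8697
pct = 86.9715


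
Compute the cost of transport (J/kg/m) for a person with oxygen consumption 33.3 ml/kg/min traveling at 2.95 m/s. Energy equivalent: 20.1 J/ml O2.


Power per kg = VO2 * 20.1 / 60
Power per kg = 33.3 * 20.1 / 60 = 11.1555 W/kg
Cost = power_per_kg / speed
Cost = 11.1555 / 2.95
Cost = 3.7815


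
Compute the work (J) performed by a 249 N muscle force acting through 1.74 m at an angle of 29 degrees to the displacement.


W = F * d * cos(theta)
theta = 29 deg = 0.5061 rad
cos(theta) = 0.8746
W = 249 * 1.74 * 0.8746
W = 378.9377


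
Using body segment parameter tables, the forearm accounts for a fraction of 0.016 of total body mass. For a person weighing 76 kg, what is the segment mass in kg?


m_segment = body_mass * fraction
m_segment = 76 * 0.016
m_segment = 1.2160


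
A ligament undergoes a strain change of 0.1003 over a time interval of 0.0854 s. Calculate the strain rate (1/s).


strain_rate = delta_strain / delta_t
strain_rate = 0.1003 / 0.0854
strain_rate = 1.1745


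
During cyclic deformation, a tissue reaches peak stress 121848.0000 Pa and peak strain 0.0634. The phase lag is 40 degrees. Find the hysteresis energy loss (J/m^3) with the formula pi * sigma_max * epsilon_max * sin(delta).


E_loss = pi * sigma_max * epsilon_max * sin(delta)
delta = 40 deg = 0.6981 rad
sin(delta) = 0.6428
E_loss = pi * 121848.0000 * 0.0634 * 0.6428
E_loss = 15600.0156


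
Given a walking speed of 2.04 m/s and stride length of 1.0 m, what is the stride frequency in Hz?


f = v / stride_length
f = 2.04 / 1.0
f = 2.0400


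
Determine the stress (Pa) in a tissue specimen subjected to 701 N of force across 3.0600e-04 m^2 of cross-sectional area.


stress = F / A
stress = 701 / 3.0600e-04
stress = 2.2908e+06


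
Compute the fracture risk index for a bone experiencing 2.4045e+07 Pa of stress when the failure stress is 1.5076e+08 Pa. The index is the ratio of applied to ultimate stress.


FRI = applied / ultimate
FRI = 2.4045e+07 / 1.5076e+08
FRI = 0.1595


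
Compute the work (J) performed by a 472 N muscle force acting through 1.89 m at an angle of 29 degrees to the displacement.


W = F * d * cos(theta)
theta = 29 deg = 0.5061 rad
cos(theta) = 0.8746
W = 472 * 1.89 * 0.8746
W = 780.2307


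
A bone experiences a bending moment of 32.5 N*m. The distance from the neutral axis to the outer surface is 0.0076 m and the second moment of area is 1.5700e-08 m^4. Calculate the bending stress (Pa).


sigma = M * c / I
sigma = 32.5 * 0.0076 / 1.5700e-08
M * c = 0.2470
sigma = 1.5732e+07


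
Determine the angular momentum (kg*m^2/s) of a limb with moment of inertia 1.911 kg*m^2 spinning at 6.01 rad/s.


L = I * omega
L = 1.911 * 6.01
L = 11.4851


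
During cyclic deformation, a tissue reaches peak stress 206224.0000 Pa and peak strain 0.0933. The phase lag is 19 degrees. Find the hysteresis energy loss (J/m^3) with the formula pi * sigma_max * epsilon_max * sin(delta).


E_loss = pi * sigma_max * epsilon_max * sin(delta)
delta = 19 deg = 0.3316 rad
sin(delta) = 0.3256
E_loss = pi * 206224.0000 * 0.0933 * 0.3256
E_loss = 19679.4357


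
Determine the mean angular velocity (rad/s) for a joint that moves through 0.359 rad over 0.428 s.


omega = delta_theta / delta_t
omega = 0.359 / 0.428
omega = 0.8388


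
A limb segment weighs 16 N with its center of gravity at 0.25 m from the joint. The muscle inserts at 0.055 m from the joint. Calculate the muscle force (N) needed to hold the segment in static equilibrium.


F_muscle = W * d_load / d_muscle
F_muscle = 16 * 0.25 / 0.055
Numerator = 4.0000
F_muscle = 72.7273


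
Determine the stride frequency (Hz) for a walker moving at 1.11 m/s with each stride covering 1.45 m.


f = v / stride_length
f = 1.11 / 1.45
f = 0.7655


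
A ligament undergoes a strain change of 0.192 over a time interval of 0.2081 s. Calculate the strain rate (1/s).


strain_rate = delta_strain / delta_t
strain_rate = 0.192 / 0.2081
strain_rate = 0.9226


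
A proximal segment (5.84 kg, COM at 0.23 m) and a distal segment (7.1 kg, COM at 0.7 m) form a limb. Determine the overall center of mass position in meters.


COM = (m1*x1 + m2*x2) / (m1 + m2)
COM = (5.84*0.23 + 7.1*0.7) / (5.84 + 7.1)
Numerator = 6.3132
Denominator = 12.9400
COM = 0.4879


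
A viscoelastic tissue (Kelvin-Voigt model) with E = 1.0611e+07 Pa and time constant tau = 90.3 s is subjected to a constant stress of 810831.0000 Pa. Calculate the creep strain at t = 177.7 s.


epsilon(t) = (sigma/E) * (1 - exp(-t/tau))
sigma/E = 810831.0000 / 1.0611e+07 = 0.0764
exp(-t/tau) = exp(-177.7 / 90.3) = 0.1398
epsilon = 0.0764 * (1 - 0.1398)
epsilon = 0.0657


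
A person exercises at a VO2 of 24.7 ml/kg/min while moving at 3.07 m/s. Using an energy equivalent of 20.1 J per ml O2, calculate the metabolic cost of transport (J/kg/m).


Power per kg = VO2 * 20.1 / 60
Power per kg = 24.7 * 20.1 / 60 = 8.2745 W/kg
Cost = power_per_kg / speed
Cost = 8.2745 / 3.07
Cost = 2.6953


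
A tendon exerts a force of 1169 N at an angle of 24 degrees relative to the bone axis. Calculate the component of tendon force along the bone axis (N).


F_eff = F_tendon * cos(theta)
theta = 24 deg = 0.4189 rad
cos(theta) = 0.9135
F_eff = 1169 * 0.9135
F_eff = 1067.9346


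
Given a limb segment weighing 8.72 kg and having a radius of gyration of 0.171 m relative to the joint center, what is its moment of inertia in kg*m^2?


I = m * k^2
I = 8.72 * 0.171^2
k^2 = 0.0292
I = 0.2550


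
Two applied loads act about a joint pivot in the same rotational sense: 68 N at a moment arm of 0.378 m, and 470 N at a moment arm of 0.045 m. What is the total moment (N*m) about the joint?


M = F1 * d1 + F2 * d2
M = 68 * 0.378 + 470 * 0.045
M = 25.7040 + 21.1500
M = 46.8540


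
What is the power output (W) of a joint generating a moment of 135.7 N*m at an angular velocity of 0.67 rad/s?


P = M * omega
P = 135.7 * 0.67
P = 90.9190


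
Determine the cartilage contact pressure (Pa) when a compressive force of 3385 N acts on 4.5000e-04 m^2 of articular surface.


P = F / A
P = 3385 / 4.5000e-04
P = 7.5222e+06


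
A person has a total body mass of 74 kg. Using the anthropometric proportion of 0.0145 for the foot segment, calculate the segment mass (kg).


m_segment = body_mass * fraction
m_segment = 74 * 0.0145
m_segment = 1.0730


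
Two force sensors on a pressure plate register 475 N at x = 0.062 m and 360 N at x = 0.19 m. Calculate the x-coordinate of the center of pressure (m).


COP_x = (F1*x1 + F2*x2) / (F1 + F2)
COP_x = (475*0.062 + 360*0.19) / (475 + 360)
Numerator = 97.8500
Denominator = 835
COP_x = 0.1172


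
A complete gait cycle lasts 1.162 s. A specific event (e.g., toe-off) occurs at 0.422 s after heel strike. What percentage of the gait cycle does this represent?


pct = (event_time / cycle_time) * 100
pct = (0.422 / 1.162) * 100
ratio = 0.3632
pct = 36.3167


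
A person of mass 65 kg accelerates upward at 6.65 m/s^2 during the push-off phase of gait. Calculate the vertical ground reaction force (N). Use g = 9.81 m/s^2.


GRF = m * (g + a)
GRF = 65 * (9.81 + 6.65)
GRF = 65 * 16.4600
GRF = 1069.9000


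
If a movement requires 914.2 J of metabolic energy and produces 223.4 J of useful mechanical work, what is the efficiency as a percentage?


eta = (W_mech / E_meta) * 100
eta = (223.4 / 914.2) * 100
ratio = 0.2444
eta = 24.4367


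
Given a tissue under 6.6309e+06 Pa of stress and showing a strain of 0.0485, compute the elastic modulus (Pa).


E = stress / strain
E = 6.6309e+06 / 0.0485
E = 1.3672e+08


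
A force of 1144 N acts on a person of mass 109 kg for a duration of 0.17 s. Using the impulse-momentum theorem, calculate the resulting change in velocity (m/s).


J = F * dt = 1144 * 0.17 = 194.4800 N*s
delta_v = J / m
delta_v = 194.4800 / 109
delta_v = 1.7842


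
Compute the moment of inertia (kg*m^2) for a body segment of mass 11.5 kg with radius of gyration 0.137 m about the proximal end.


I = m * k^2
I = 11.5 * 0.137^2
k^2 = 0.0188
I = 0.2158


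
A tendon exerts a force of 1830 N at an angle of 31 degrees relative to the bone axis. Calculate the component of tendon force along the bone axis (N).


F_eff = F_tendon * cos(theta)
theta = 31 deg = 0.5411 rad
cos(theta) = 0.8572
F_eff = 1830 * 0.8572
F_eff = 1568.6162


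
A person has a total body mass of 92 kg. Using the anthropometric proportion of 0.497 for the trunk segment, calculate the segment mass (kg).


m_segment = body_mass * fraction
m_segment = 92 * 0.497
m_segment = 45.7240


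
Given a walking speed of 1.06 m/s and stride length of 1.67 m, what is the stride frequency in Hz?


f = v / stride_length
f = 1.06 / 1.67
f = 0.6347


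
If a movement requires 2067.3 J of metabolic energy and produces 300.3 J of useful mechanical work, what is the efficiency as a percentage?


eta = (W_mech / E_meta) * 100
eta = (300.3 / 2067.3) * 100
ratio = 0.1453
eta = 14.5262


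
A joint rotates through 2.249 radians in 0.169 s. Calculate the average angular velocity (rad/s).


omega = delta_theta / delta_t
omega = 2.249 / 0.169
omega = 13.3077


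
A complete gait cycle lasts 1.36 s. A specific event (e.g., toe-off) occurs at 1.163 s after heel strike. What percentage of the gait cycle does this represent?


pct = (event_time / cycle_time) * 100
pct = (1.163 / 1.36) * 100
ratio = 0.8551
pct = 85.5147


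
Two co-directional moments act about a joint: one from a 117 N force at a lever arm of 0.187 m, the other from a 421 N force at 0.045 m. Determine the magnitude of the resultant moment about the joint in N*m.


M = F1 * d1 + F2 * d2
M = 117 * 0.187 + 421 * 0.045
M = 21.8790 + 18.9450
M = 40.8240


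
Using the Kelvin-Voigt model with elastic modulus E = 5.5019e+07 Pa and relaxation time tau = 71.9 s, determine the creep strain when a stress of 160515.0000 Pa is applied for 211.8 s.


epsilon(t) = (sigma/E) * (1 - exp(-t/tau))
sigma/E = 160515.0000 / 5.5019e+07 = 0.0029
exp(-t/tau) = exp(-211.8 / 71.9) = 0.0526
epsilon = 0.0029 * (1 - 0.0526)
epsilon = 0.0028


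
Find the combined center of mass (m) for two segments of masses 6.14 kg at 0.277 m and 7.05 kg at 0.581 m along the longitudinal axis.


COM = (m1*x1 + m2*x2) / (m1 + m2)
COM = (6.14*0.277 + 7.05*0.581) / (6.14 + 7.05)
Numerator = 5.7968
Denominator = 13.1900
COM = 0.4395


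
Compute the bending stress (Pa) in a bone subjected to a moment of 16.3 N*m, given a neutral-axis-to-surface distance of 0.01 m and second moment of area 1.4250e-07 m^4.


sigma = M * c / I
sigma = 16.3 * 0.01 / 1.4250e-07
M * c = 0.1630
sigma = 1.1439e+06


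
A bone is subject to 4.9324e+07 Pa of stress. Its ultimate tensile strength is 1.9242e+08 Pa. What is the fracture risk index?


FRI = applied / ultimate
FRI = 4.9324e+07 / 1.9242e+08
FRI = 0.2563


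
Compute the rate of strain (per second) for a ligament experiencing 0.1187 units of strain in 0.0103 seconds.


strain_rate = delta_strain / delta_t
strain_rate = 0.1187 / 0.0103
strain_rate = 11.5243


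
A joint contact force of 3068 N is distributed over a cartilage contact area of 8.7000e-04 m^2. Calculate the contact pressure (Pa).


P = F / A
P = 3068 / 8.7000e-04
P = 3.5264e+06


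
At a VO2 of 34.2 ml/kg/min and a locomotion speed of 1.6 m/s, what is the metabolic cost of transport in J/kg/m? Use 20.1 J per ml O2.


Power per kg = VO2 * 20.1 / 60
Power per kg = 34.2 * 20.1 / 60 = 11.4570 W/kg
Cost = power_per_kg / speed
Cost = 11.4570 / 1.6
Cost = 7.1606


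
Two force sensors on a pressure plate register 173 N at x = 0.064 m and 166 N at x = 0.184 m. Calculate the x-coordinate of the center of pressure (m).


COP_x = (F1*x1 + F2*x2) / (F1 + F2)
COP_x = (173*0.064 + 166*0.184) / (173 + 166)
Numerator = 41.6160
Denominator = 339
COP_x = 0.1228


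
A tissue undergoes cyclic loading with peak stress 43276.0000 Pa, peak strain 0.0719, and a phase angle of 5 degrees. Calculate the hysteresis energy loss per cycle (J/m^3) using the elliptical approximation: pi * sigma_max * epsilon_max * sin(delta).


E_loss = pi * sigma_max * epsilon_max * sin(delta)
delta = 5 deg = 0.0873 rad
sin(delta) = 0.0872
E_loss = pi * 43276.0000 * 0.0719 * 0.0872
E_loss = 851.9653


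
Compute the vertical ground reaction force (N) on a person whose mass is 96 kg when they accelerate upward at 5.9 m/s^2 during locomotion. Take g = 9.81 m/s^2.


GRF = m * (g + a)
GRF = 96 * (9.81 + 5.9)
GRF = 96 * 15.7100
GRF = 1508.1600


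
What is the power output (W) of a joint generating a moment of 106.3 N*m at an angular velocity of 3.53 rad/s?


P = M * omega
P = 106.3 * 3.53
P = 375.2390


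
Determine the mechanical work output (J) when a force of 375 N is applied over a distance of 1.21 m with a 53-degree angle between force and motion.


W = F * d * cos(theta)
theta = 53 deg = 0.9250 rad
cos(theta) = 0.6018
W = 375 * 1.21 * 0.6018
W = 273.0736


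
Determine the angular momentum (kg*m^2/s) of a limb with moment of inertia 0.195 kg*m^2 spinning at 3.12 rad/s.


L = I * omega
L = 0.195 * 3.12
L = 0.6084


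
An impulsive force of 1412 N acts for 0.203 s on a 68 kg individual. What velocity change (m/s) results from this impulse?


J = F * dt = 1412 * 0.203 = 286.6360 N*s
delta_v = J / m
delta_v = 286.6360 / 68
delta_v = 4.2152


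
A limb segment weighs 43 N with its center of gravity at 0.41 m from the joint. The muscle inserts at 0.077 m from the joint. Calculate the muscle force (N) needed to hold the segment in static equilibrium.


F_muscle = W * d_load / d_muscle
F_muscle = 43 * 0.41 / 0.077
Numerator = 17.6300
F_muscle = 228.9610


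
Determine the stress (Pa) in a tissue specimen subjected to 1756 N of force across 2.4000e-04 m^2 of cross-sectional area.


stress = F / A
stress = 1756 / 2.4000e-04
stress = 7.3167e+06


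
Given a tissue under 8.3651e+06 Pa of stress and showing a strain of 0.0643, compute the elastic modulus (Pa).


E = stress / strain
E = 8.3651e+06 / 0.0643
E = 1.3009e+08


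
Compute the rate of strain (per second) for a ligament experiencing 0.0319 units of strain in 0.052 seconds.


strain_rate = delta_strain / delta_t
strain_rate = 0.0319 / 0.052
strain_rate = 0.6135


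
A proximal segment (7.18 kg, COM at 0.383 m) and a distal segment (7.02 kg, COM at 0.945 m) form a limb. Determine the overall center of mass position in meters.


COM = (m1*x1 + m2*x2) / (m1 + m2)
COM = (7.18*0.383 + 7.02*0.945) / (7.18 + 7.02)
Numerator = 9.3838
Denominator = 14.2000
COM = 0.6608


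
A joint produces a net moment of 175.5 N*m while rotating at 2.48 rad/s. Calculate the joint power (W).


P = M * omega
P = 175.5 * 2.48
P = 435.2400


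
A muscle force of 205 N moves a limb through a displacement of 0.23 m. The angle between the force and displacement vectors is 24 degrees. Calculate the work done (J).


W = F * d * cos(theta)
theta = 24 deg = 0.4189 rad
cos(theta) = 0.9135
W = 205 * 0.23 * 0.9135
W = 43.0737


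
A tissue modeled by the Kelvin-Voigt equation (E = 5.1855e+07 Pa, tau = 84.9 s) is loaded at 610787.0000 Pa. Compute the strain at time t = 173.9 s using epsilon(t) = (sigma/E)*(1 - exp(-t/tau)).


epsilon(t) = (sigma/E) * (1 - exp(-t/tau))
sigma/E = 610787.0000 / 5.1855e+07 = 0.0118
exp(-t/tau) = exp(-173.9 / 84.9) = 0.1290
epsilon = 0.0118 * (1 - 0.1290)
epsilon = 0.0103


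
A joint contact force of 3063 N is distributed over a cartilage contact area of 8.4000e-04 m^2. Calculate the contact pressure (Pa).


P = F / A
P = 3063 / 8.4000e-04
P = 3.6464e+06


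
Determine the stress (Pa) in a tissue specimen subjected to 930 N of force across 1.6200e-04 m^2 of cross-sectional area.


stress = F / A
stress = 930 / 1.6200e-04
stress = 5.7407e+06


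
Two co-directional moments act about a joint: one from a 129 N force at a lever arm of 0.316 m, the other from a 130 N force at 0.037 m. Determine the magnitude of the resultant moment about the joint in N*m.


M = F1 * d1 + F2 * d2
M = 129 * 0.316 + 130 * 0.037
M = 40.7640 + 4.8100
M = 45.5740


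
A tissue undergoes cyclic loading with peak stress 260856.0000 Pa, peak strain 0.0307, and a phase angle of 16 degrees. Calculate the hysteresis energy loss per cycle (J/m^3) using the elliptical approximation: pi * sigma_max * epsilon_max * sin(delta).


E_loss = pi * sigma_max * epsilon_max * sin(delta)
delta = 16 deg = 0.2793 rad
sin(delta) = 0.2756
E_loss = pi * 260856.0000 * 0.0307 * 0.2756
E_loss = 6934.6916


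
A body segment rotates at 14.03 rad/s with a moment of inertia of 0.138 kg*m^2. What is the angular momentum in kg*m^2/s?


L = I * omega
L = 0.138 * 14.03
L = 1.9361


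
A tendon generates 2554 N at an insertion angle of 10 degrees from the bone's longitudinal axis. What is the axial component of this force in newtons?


F_eff = F_tendon * cos(theta)
theta = 10 deg = 0.1745 rad
cos(theta) = 0.9848
F_eff = 2554 * 0.9848
F_eff = 2515.1990


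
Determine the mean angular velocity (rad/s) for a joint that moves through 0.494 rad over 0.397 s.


omega = delta_theta / delta_t
omega = 0.494 / 0.397
omega = 1.2443


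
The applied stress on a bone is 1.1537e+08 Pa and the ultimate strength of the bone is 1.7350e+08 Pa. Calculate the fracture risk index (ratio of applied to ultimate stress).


FRI = applied / ultimate
FRI = 1.1537e+08 / 1.7350e+08
FRI = 0.6650


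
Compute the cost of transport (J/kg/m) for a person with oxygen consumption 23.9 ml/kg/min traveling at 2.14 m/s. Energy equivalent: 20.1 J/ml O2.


Power per kg = VO2 * 20.1 / 60
Power per kg = 23.9 * 20.1 / 60 = 8.0065 W/kg
Cost = power_per_kg / speed
Cost = 8.0065 / 2.14
Cost = 3.7414


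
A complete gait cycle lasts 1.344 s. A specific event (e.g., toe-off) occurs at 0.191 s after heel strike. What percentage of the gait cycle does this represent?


pct = (event_time / cycle_time) * 100
pct = (0.191 / 1.344) * 100
ratio = 0.1421
pct = 14.2113


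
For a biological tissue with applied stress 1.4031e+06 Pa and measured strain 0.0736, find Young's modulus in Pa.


E = stress / strain
E = 1.4031e+06 / 0.0736
E = 1.9064e+07


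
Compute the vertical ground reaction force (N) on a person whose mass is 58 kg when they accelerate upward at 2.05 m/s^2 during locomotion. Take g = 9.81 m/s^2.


GRF = m * (g + a)
GRF = 58 * (9.81 + 2.05)
GRF = 58 * 11.8600
GRF = 687.8800


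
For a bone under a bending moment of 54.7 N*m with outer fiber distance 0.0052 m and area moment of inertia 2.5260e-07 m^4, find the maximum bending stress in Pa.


sigma = M * c / I
sigma = 54.7 * 0.0052 / 2.5260e-07
M * c = 0.2844
sigma = 1.1260e+06


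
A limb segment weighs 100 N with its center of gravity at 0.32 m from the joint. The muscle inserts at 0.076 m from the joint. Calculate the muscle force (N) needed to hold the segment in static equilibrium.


F_muscle = W * d_load / d_muscle
F_muscle = 100 * 0.32 / 0.076
Numerator = 32.0000
F_muscle = 421.0526


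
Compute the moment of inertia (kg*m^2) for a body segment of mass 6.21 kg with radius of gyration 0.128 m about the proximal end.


I = m * k^2
I = 6.21 * 0.128^2
k^2 = 0.0164
I = 0.1017


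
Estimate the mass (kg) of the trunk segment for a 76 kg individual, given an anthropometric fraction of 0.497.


m_segment = body_mass * fraction
m_segment = 76 * 0.497
m_segment = 37.7720


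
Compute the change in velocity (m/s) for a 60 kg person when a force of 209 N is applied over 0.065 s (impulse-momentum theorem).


J = F * dt = 209 * 0.065 = 13.5850 N*s
delta_v = J / m
delta_v = 13.5850 / 60
delta_v = 0.2264


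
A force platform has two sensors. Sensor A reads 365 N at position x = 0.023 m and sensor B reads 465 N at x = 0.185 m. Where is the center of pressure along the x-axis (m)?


COP_x = (F1*x1 + F2*x2) / (F1 + F2)
COP_x = (365*0.023 + 465*0.185) / (365 + 465)
Numerator = 94.4200
Denominator = 830
COP_x = 0.1138


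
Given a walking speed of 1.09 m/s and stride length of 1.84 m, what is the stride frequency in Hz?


f = v / stride_length
f = 1.09 / 1.84
f = 0.5924


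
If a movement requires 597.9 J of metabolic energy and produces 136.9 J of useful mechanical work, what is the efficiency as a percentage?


eta = (W_mech / E_meta) * 100
eta = (136.9 / 597.9) * 100
ratio = 0.2290
eta = 22.8968


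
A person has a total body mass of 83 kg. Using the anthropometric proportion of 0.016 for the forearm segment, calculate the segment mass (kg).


m_segment = body_mass * fraction
m_segment = 83 * 0.016
m_segment = 1.3280


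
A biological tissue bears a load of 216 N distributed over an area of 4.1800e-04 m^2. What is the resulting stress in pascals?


stress = F / A
stress = 216 / 4.1800e-04
stress = 516746.4115


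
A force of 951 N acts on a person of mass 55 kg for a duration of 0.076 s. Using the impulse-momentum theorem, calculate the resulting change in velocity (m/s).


J = F * dt = 951 * 0.076 = 72.2760 N*s
delta_v = J / m
delta_v = 72.2760 / 55
delta_v = 1.3141


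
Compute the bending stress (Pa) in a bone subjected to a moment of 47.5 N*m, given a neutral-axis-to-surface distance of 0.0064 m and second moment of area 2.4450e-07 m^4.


sigma = M * c / I
sigma = 47.5 * 0.0064 / 2.4450e-07
M * c = 0.3040
sigma = 1.2434e+06


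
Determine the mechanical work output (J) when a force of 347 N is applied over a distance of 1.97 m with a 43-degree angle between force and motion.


W = F * d * cos(theta)
theta = 43 deg = 0.7505 rad
cos(theta) = 0.7314
W = 347 * 1.97 * 0.7314
W = 499.9461


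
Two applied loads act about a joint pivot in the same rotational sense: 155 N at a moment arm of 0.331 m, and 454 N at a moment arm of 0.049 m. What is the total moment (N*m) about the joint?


M = F1 * d1 + F2 * d2
M = 155 * 0.331 + 454 * 0.049
M = 51.3050 + 22.2460
M = 73.5510


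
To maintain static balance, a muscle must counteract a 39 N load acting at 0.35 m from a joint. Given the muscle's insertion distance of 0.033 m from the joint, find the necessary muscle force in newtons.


F_muscle = W * d_load / d_muscle
F_muscle = 39 * 0.35 / 0.033
Numerator = 13.6500
F_muscle = 413.6364


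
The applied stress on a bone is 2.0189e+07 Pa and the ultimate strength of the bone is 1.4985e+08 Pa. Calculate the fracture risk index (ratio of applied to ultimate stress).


FRI = applied / ultimate
FRI = 2.0189e+07 / 1.4985e+08
FRI = 0.1347


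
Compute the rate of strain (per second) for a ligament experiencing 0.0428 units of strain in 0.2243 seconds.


strain_rate = delta_strain / delta_t
strain_rate = 0.0428 / 0.2243
strain_rate = 0.1908


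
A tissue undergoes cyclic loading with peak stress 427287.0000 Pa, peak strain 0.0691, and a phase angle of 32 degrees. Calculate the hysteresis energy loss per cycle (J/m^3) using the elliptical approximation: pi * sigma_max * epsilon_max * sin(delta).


E_loss = pi * sigma_max * epsilon_max * sin(delta)
delta = 32 deg = 0.5585 rad
sin(delta) = 0.5299
E_loss = pi * 427287.0000 * 0.0691 * 0.5299
E_loss = 49153.8237


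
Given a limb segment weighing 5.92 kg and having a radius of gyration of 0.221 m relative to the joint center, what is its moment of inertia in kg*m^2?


I = m * k^2
I = 5.92 * 0.221^2
k^2 = 0.0488
I = 0.2891


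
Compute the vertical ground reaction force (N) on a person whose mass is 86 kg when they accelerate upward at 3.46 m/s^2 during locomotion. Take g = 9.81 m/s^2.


GRF = m * (g + a)
GRF = 86 * (9.81 + 3.46)
GRF = 86 * 13.2700
GRF = 1141.2200


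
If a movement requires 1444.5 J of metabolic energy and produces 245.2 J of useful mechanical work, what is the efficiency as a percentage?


eta = (W_mech / E_meta) * 100
eta = (245.2 / 1444.5) * 100
ratio = 0.1697
eta = 16.9747


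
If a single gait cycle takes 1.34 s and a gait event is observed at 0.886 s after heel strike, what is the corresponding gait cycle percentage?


pct = (event_time / cycle_time) * 100
pct = (0.886 / 1.34) * 100
ratio = 0.6612
pct = 66.1194


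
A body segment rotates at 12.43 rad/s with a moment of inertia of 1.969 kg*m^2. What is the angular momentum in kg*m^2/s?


L = I * omega
L = 1.969 * 12.43
L = 24.4747


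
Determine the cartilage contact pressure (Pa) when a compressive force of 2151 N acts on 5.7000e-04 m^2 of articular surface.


P = F / A
P = 2151 / 5.7000e-04
P = 3.7737e+06


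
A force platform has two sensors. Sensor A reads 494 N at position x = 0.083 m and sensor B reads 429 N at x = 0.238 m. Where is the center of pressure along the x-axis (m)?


COP_x = (F1*x1 + F2*x2) / (F1 + F2)
COP_x = (494*0.083 + 429*0.238) / (494 + 429)
Numerator = 143.1040
Denominator = 923
COP_x = 0.1550


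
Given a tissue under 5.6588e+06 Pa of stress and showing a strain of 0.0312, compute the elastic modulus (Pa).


E = stress / strain
E = 5.6588e+06 / 0.0312
E = 1.8137e+08


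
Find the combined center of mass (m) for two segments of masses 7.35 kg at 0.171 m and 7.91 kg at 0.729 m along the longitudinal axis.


COM = (m1*x1 + m2*x2) / (m1 + m2)
COM = (7.35*0.171 + 7.91*0.729) / (7.35 + 7.91)
Numerator = 7.0232
Denominator = 15.2600
COM = 0.4602


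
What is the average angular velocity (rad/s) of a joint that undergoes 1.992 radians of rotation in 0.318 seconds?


omega = delta_theta / delta_t
omega = 1.992 / 0.318
omega = 6.2642


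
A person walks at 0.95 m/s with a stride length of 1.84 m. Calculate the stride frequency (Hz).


f = v / stride_length
f = 0.95 / 1.84
f = 0.5163


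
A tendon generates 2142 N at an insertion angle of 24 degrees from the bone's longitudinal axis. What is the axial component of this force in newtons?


F_eff = F_tendon * cos(theta)
theta = 24 deg = 0.4189 rad
cos(theta) = 0.9135
F_eff = 2142 * 0.9135
F_eff = 1956.8144


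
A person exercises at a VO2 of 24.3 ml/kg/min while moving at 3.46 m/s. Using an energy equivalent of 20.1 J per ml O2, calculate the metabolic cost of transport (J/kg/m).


Power per kg = VO2 * 20.1 / 60
Power per kg = 24.3 * 20.1 / 60 = 8.1405 W/kg
Cost = power_per_kg / speed
Cost = 8.1405 / 3.46
Cost = 2.3527


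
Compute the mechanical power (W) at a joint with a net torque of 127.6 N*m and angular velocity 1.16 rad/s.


P = M * omega
P = 127.6 * 1.16
P = 148.0160


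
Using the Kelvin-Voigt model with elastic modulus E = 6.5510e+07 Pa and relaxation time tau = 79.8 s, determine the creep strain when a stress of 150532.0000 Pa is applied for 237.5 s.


epsilon(t) = (sigma/E) * (1 - exp(-t/tau))
sigma/E = 150532.0000 / 6.5510e+07 = 0.0023
exp(-t/tau) = exp(-237.5 / 79.8) = 0.0510
epsilon = 0.0023 * (1 - 0.0510)
epsilon = 0.0022


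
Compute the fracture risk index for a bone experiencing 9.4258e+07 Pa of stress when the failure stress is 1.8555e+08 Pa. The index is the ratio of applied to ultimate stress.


FRI = applied / ultimate
FRI = 9.4258e+07 / 1.8555e+08
FRI = 0.5080


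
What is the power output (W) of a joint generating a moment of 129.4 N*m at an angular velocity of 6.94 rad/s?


P = M * omega
P = 129.4 * 6.94
P = 898.0360


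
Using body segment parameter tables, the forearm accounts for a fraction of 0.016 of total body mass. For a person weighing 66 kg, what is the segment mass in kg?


m_segment = body_mass * fraction
m_segment = 66 * 0.016
m_segment = 1.0560


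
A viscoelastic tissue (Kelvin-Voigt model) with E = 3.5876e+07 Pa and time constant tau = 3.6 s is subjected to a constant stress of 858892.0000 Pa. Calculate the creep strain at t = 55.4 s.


epsilon(t) = (sigma/E) * (1 - exp(-t/tau))
sigma/E = 858892.0000 / 3.5876e+07 = 0.0239
exp(-t/tau) = exp(-55.4 / 3.6) = 2.0734e-07
epsilon = 0.0239 * (1 - 2.0734e-07)
epsilon = 0.0239


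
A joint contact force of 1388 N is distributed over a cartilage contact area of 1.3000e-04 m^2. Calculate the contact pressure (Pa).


P = F / A
P = 1388 / 1.3000e-04
P = 1.0677e+07


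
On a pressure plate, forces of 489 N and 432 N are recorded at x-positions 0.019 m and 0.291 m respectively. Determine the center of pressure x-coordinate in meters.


COP_x = (F1*x1 + F2*x2) / (F1 + F2)
COP_x = (489*0.019 + 432*0.291) / (489 + 432)
Numerator = 135.0030
Denominator = 921
COP_x = 0.1466


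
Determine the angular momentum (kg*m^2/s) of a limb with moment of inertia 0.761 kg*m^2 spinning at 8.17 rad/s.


L = I * omega
L = 0.761 * 8.17
L = 6.2174


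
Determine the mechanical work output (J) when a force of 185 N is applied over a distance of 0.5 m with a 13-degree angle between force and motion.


W = F * d * cos(theta)
theta = 13 deg = 0.2269 rad
cos(theta) = 0.9744
W = 185 * 0.5 * 0.9744
W = 90.1292


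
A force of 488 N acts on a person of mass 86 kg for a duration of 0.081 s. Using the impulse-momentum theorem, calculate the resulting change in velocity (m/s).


J = F * dt = 488 * 0.081 = 39.5280 N*s
delta_v = J / m
delta_v = 39.5280 / 86
delta_v = 0.4596


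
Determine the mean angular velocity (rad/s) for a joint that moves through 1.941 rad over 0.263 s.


omega = delta_theta / delta_t
omega = 1.941 / 0.263
omega = 7.3802


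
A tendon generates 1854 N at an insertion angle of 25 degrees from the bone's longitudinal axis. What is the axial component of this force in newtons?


F_eff = F_tendon * cos(theta)
theta = 25 deg = 0.4363 rad
cos(theta) = 0.9063
F_eff = 1854 * 0.9063
F_eff = 1680.2946


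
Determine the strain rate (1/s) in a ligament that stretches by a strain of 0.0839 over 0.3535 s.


strain_rate = delta_strain / delta_t
strain_rate = 0.0839 / 0.3535
strain_rate = 0.2373


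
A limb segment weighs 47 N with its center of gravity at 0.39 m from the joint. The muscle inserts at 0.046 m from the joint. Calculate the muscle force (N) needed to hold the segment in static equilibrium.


F_muscle = W * d_load / d_muscle
F_muscle = 47 * 0.39 / 0.046
Numerator = 18.3300
F_muscle = 398.4783


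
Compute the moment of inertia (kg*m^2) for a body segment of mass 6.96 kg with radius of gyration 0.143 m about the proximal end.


I = m * k^2
I = 6.96 * 0.143^2
k^2 = 0.0204
I = 0.1423


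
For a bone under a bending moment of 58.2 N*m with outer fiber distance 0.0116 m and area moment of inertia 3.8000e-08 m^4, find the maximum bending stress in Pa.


sigma = M * c / I
sigma = 58.2 * 0.0116 / 3.8000e-08
M * c = 0.6751
sigma = 1.7766e+07


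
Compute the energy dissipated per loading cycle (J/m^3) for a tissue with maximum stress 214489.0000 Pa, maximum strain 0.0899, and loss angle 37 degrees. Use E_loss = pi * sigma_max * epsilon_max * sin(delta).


E_loss = pi * sigma_max * epsilon_max * sin(delta)
delta = 37 deg = 0.6458 rad
sin(delta) = 0.6018
E_loss = pi * 214489.0000 * 0.0899 * 0.6018
E_loss = 36456.7218


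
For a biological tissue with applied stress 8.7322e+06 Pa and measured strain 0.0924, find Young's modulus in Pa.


E = stress / strain
E = 8.7322e+06 / 0.0924
E = 9.4504e+07


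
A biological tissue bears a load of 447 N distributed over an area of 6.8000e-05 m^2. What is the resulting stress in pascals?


stress = F / A
stress = 447 / 6.8000e-05
stress = 6.5735e+06


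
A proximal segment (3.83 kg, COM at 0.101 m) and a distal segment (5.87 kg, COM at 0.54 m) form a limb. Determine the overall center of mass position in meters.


COM = (m1*x1 + m2*x2) / (m1 + m2)
COM = (3.83*0.101 + 5.87*0.54) / (3.83 + 5.87)
Numerator = 3.5566
Denominator = 9.7000
COM = 0.3667


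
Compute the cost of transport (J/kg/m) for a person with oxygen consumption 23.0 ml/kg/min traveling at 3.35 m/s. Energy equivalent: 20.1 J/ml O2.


Power per kg = VO2 * 20.1 / 60
Power per kg = 23.0 * 20.1 / 60 = 7.7050 W/kg
Cost = power_per_kg / speed
Cost = 7.7050 / 3.35
Cost = 2.3000


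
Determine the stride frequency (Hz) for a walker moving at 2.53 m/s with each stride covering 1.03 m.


f = v / stride_length
f = 2.53 / 1.03
f = 2.4563


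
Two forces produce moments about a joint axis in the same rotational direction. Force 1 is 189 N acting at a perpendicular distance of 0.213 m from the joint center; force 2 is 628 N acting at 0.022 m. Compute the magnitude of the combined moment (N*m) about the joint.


M = F1 * d1 + F2 * d2
M = 189 * 0.213 + 628 * 0.022
M = 40.2570 + 13.8160
M = 54.0730


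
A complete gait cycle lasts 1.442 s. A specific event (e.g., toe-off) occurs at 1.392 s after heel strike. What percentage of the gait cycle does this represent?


pct = (event_time / cycle_time) * 100
pct = (1.392 / 1.442) * 100
ratio = 0.9653
pct = 96.5326


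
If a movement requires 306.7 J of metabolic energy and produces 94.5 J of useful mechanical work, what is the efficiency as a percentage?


eta = (W_mech / E_meta) * 100
eta = (94.5 / 306.7) * 100
ratio = 0.3081
eta = 30.8119


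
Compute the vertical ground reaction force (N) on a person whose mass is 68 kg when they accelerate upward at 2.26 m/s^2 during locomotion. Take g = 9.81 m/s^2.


GRF = m * (g + a)
GRF = 68 * (9.81 + 2.26)
GRF = 68 * 12.0700
GRF = 820.7600


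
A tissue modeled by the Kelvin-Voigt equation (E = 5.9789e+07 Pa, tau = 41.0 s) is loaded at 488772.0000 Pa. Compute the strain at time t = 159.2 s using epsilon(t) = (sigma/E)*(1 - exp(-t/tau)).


epsilon(t) = (sigma/E) * (1 - exp(-t/tau))
sigma/E = 488772.0000 / 5.9789e+07 = 0.0082
exp(-t/tau) = exp(-159.2 / 41.0) = 0.0206
epsilon = 0.0082 * (1 - 0.0206)
epsilon = 0.0080


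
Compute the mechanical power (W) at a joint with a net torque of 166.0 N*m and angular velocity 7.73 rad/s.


P = M * omega
P = 166.0 * 7.73
P = 1283.1800


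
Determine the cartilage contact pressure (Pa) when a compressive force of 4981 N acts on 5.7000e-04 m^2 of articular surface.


P = F / A
P = 4981 / 5.7000e-04
P = 8.7386e+06
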